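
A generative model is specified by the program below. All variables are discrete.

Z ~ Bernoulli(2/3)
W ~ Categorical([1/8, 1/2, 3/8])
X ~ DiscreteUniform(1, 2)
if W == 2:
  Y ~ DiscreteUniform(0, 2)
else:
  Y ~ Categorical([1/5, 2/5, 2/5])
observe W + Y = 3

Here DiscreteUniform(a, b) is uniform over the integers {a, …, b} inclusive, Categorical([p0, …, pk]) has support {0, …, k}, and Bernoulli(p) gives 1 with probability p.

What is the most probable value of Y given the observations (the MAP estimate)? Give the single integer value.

Enumerate traces; 8 have nonzero weight after conditioning:
  (Z=0, W=1, X=1, Y=2) weight 1/30
  (Z=0, W=1, X=2, Y=2) weight 1/30
  (Z=0, W=2, X=1, Y=1) weight 1/48
  (Z=0, W=2, X=2, Y=1) weight 1/48
  (Z=1, W=1, X=1, Y=2) weight 1/15
  (Z=1, W=1, X=2, Y=2) weight 1/15
  (Z=1, W=2, X=1, Y=1) weight 1/24
  (Z=1, W=2, X=2, Y=1) weight 1/24
Group by Y:
  weight(Y=1) = 1/8
  weight(Y=2) = 1/5
Total weight = 1/8 + 1/5 = 13/40
P(Y=1 | obs) = 1/8 / 13/40 = 5/13
P(Y=2 | obs) = 1/5 / 13/40 = 8/13
argmax = 2

argmax_v P(Y = v | obs) = 2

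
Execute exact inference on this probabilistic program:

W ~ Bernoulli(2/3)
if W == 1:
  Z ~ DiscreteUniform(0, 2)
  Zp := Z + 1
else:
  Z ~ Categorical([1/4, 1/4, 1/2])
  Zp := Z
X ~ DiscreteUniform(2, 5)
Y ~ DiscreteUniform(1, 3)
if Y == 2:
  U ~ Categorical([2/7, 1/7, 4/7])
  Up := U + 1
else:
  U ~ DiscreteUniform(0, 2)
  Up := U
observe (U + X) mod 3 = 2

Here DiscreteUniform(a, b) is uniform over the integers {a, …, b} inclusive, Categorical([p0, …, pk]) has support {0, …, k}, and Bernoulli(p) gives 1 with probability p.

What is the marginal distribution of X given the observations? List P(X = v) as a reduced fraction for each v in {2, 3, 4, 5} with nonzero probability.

P(X=2) = 20/83, P(X=3) = 26/83, P(X=4) = 17/83, P(X=5) = 20/83

Enumerate traces; 72 have nonzero weight after conditioning:
  (W=0, Z=0, X=2, Y=1, U=0) weight 1/432
  (W=0, Z=0, X=2, Y=2, U=0) weight 1/504
  (W=0, Z=0, X=2, Y=3, U=0) weight 1/432
  (W=0, Z=0, X=3, Y=1, U=2) weight 1/432
  (W=0, Z=0, X=3, Y=2, U=2) weight 1/252
  (W=0, Z=0, X=3, Y=3, U=2) weight 1/432
  (W=0, Z=0, X=4, Y=1, U=1) weight 1/432
  (W=0, Z=0, X=4, Y=2, U=1) weight 1/1008
  (W=0, Z=0, X=5, Y=1, U=0) weight 1/432
  … 63 more
Group by X:
  weight(X=2) = 5/63
  weight(X=3) = 13/126
  weight(X=4) = 17/252
  weight(X=5) = 5/63
Total weight = 5/63 + 13/126 + 17/252 + 5/63 = 83/252
P(X=2 | obs) = 5/63 / 83/252 = 20/83
P(X=3 | obs) = 13/126 / 83/252 = 26/83
P(X=4 | obs) = 17/252 / 83/252 = 17/83
P(X=5 | obs) = 5/63 / 83/252 = 20/83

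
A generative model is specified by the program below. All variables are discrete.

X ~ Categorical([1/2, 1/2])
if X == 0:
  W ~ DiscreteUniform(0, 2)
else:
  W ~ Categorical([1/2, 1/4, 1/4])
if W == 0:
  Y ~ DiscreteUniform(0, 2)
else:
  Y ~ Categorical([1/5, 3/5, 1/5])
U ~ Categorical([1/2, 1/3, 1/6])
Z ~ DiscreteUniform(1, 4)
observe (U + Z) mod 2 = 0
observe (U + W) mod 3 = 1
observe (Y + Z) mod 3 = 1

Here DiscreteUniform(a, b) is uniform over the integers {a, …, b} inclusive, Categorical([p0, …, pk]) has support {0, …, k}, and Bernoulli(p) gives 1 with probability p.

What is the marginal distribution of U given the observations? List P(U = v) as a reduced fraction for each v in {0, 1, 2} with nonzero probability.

Enumerate traces; 12 have nonzero weight after conditioning:
  (X=0, W=0, Y=0, U=1, Z=1) weight 1/216
  (X=0, W=0, Y=1, U=1, Z=3) weight 1/216
  (X=0, W=1, Y=0, U=0, Z=4) weight 1/240
  (X=0, W=1, Y=2, U=0, Z=2) weight 1/240
  (X=0, W=2, Y=0, U=2, Z=4) weight 1/720
  (X=0, W=2, Y=2, U=2, Z=2) weight 1/720
  (X=1, W=0, Y=0, U=1, Z=1) weight 1/144
  (X=1, W=0, Y=1, U=1, Z=3) weight 1/144
  … 4 more
Group by U:
  weight(U=0) = 7/480
  weight(U=1) = 5/216
  weight(U=2) = 7/1440
Total weight = 7/480 + 5/216 + 7/1440 = 23/540
P(U=0 | obs) = 7/480 / 23/540 = 63/184
P(U=1 | obs) = 5/216 / 23/540 = 25/46
P(U=2 | obs) = 7/1440 / 23/540 = 21/184

P(U=0) = 63/184, P(U=1) = 25/46, P(U=2) = 21/184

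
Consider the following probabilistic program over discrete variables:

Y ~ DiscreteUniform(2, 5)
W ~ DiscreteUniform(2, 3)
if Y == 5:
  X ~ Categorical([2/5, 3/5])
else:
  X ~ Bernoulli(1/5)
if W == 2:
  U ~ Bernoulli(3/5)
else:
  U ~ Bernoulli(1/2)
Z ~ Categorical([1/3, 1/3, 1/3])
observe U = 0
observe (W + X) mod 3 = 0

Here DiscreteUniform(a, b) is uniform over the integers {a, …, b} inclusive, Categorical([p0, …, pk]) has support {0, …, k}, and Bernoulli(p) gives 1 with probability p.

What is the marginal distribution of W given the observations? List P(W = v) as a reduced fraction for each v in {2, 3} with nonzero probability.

P(W=2) = 12/47, P(W=3) = 35/47

Enumerate traces; 24 have nonzero weight after conditioning:
  (Y=2, W=2, X=1, U=0, Z=0) weight 1/300
  (Y=2, W=2, X=1, U=0, Z=1) weight 1/300
  (Y=2, W=2, X=1, U=0, Z=2) weight 1/300
  (Y=2, W=3, X=0, U=0, Z=0) weight 1/60
  (Y=2, W=3, X=0, U=0, Z=1) weight 1/60
  (Y=2, W=3, X=0, U=0, Z=2) weight 1/60
  (Y=3, W=2, X=1, U=0, Z=0) weight 1/300
  (Y=3, W=2, X=1, U=0, Z=1) weight 1/300
  … 16 more
Group by W:
  weight(W=2) = 3/50
  weight(W=3) = 7/40
Total weight = 3/50 + 7/40 = 47/200
P(W=2 | obs) = 3/50 / 47/200 = 12/47
P(W=3 | obs) = 7/40 / 47/200 = 35/47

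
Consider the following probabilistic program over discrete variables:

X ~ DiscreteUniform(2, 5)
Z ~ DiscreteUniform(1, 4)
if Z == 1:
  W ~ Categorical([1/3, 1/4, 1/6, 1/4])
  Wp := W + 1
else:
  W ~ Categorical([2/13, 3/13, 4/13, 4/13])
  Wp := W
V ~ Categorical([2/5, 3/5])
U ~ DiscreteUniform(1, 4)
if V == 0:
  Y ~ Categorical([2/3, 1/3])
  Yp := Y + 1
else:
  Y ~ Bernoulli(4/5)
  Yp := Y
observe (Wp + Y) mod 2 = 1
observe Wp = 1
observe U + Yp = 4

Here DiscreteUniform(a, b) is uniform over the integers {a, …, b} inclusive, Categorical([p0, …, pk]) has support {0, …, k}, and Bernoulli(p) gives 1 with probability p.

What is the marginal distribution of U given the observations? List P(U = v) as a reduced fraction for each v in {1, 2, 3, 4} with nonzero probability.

Enumerate traces; 32 have nonzero weight after conditioning:
  (X=2, Z=1, W=0, V=0, U=3, Y=0) weight 1/720
  (X=2, Z=1, W=0, V=1, U=4, Y=0) weight 1/1600
  (X=2, Z=2, W=1, V=0, U=3, Y=0) weight 1/1040
  (X=2, Z=2, W=1, V=1, U=4, Y=0) weight 9/20800
  (X=2, Z=3, W=1, V=0, U=3, Y=0) weight 1/1040
  (X=2, Z=3, W=1, V=1, U=4, Y=0) weight 9/20800
  (X=2, Z=4, W=1, V=0, U=3, Y=0) weight 1/1040
  (X=2, Z=4, W=1, V=1, U=4, Y=0) weight 9/20800
  … 24 more
Group by U:
  weight(U=3) = 2/117
  weight(U=4) = 1/130
Total weight = 2/117 + 1/130 = 29/1170
P(U=3 | obs) = 2/117 / 29/1170 = 20/29
P(U=4 | obs) = 1/130 / 29/1170 = 9/29

P(U=3) = 20/29, P(U=4) = 9/29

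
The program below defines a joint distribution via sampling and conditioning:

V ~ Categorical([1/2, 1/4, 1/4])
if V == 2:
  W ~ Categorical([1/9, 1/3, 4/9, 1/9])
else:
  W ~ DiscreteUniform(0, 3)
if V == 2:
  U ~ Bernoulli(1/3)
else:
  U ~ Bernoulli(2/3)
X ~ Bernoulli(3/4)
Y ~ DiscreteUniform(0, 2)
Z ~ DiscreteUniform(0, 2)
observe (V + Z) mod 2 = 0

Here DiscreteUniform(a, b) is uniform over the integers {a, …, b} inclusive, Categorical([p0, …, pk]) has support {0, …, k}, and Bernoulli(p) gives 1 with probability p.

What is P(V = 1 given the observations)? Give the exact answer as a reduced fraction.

Enumerate traces; 240 have nonzero weight after conditioning:
  (V=0, W=0, U=0, X=0, Y=0, Z=0) weight 1/864
  (V=0, W=0, U=0, X=0, Y=0, Z=2) weight 1/864
  (V=0, W=0, U=0, X=0, Y=1, Z=0) weight 1/864
  (V=0, W=0, U=0, X=0, Y=1, Z=2) weight 1/864
  (V=0, W=0, U=0, X=0, Y=2, Z=0) weight 1/864
  (V=0, W=0, U=0, X=0, Y=2, Z=2) weight 1/864
  (V=0, W=0, U=0, X=1, Y=0, Z=0) weight 1/288
  (V=0, W=0, U=0, X=1, Y=0, Z=2) weight 1/288
  (V=1, W=0, U=0, X=0, Y=0, Z=1) weight 1/1728
  (V=2, W=0, U=0, X=0, Y=0, Z=0) weight 1/1944
  … 230 more
Group by V:
  weight(V=0) = 1/3
  weight(V=1) = 1/12
  weight(V=2) = 1/6
Total weight = 1/3 + 1/12 + 1/6 = 7/12
P(V=0 | obs) = 1/3 / 7/12 = 4/7
P(V=1 | obs) = 1/12 / 7/12 = 1/7
P(V=2 | obs) = 1/6 / 7/12 = 2/7

P(V = 1 | obs) = 1/7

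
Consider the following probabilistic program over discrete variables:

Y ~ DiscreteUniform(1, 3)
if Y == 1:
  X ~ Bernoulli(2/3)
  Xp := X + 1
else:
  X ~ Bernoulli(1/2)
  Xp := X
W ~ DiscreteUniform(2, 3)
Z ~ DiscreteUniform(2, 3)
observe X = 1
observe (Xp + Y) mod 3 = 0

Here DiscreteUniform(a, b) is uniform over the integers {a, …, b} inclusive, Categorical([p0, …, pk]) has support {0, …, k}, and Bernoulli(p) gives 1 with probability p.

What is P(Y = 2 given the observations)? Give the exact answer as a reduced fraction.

Enumerate traces; 8 have nonzero weight after conditioning:
  (Y=1, X=1, W=2, Z=2) weight 1/18
  (Y=1, X=1, W=2, Z=3) weight 1/18
  (Y=1, X=1, W=3, Z=2) weight 1/18
  (Y=1, X=1, W=3, Z=3) weight 1/18
  (Y=2, X=1, W=2, Z=2) weight 1/24
  (Y=2, X=1, W=2, Z=3) weight 1/24
  (Y=2, X=1, W=3, Z=2) weight 1/24
  (Y=2, X=1, W=3, Z=3) weight 1/24
Group by Y:
  weight(Y=1) = 2/9
  weight(Y=2) = 1/6
Total weight = 2/9 + 1/6 = 7/18
P(Y=1 | obs) = 2/9 / 7/18 = 4/7
P(Y=2 | obs) = 1/6 / 7/18 = 3/7

P(Y = 2 | obs) = 3/7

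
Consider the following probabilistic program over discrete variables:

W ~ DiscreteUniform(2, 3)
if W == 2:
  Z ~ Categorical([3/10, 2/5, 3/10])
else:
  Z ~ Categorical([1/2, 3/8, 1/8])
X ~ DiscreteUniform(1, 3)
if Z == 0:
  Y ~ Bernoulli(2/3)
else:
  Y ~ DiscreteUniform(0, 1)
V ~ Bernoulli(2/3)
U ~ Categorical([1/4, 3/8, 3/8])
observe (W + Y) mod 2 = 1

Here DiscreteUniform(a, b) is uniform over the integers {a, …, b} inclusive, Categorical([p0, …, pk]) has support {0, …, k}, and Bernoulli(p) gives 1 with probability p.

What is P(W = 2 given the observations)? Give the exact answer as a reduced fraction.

P(W = 2 | obs) = 33/58

Enumerate traces; 108 have nonzero weight after conditioning:
  (W=2, Z=0, X=1, Y=1, V=0, U=0) weight 1/360
  (W=2, Z=0, X=1, Y=1, V=0, U=1) weight 1/240
  (W=2, Z=0, X=1, Y=1, V=0, U=2) weight 1/240
  (W=2, Z=0, X=1, Y=1, V=1, U=0) weight 1/180
  (W=2, Z=0, X=1, Y=1, V=1, U=1) weight 1/120
  (W=2, Z=0, X=1, Y=1, V=1, U=2) weight 1/120
  (W=2, Z=0, X=2, Y=1, V=0, U=0) weight 1/360
  (W=2, Z=0, X=2, Y=1, V=0, U=1) weight 1/240
  (W=3, Z=0, X=1, Y=0, V=0, U=0) weight 1/432
  … 99 more
Group by W:
  weight(W=2) = 11/40
  weight(W=3) = 5/24
Total weight = 11/40 + 5/24 = 29/60
P(W=2 | obs) = 11/40 / 29/60 = 33/58
P(W=3 | obs) = 5/24 / 29/60 = 25/58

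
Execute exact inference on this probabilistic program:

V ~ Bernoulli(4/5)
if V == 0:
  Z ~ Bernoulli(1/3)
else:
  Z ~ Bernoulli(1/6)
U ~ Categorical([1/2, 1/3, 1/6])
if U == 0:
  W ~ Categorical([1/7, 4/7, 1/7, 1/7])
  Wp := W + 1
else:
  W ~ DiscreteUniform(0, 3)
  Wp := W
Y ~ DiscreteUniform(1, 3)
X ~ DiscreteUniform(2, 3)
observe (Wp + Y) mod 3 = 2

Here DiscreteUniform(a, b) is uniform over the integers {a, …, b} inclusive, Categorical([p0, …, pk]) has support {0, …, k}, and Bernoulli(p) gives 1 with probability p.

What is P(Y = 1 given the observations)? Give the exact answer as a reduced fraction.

Enumerate traces; 96 have nonzero weight after conditioning:
  (V=0, Z=0, U=0, W=0, Y=1, X=2) weight 1/630
  (V=0, Z=0, U=0, W=0, Y=1, X=3) weight 1/630
  (V=0, Z=0, U=0, W=1, Y=3, X=2) weight 2/315
  (V=0, Z=0, U=0, W=1, Y=3, X=3) weight 2/315
  (V=0, Z=0, U=0, W=2, Y=2, X=2) weight 1/630
  (V=0, Z=0, U=0, W=2, Y=2, X=3) weight 1/630
  (V=0, Z=0, U=0, W=3, Y=1, X=2) weight 1/630
  (V=0, Z=0, U=0, W=3, Y=1, X=3) weight 1/630
  … 88 more
Group by Y:
  weight(Y=1) = 5/56
  weight(Y=2) = 3/28
  weight(Y=3) = 23/168
Total weight = 5/56 + 3/28 + 23/168 = 1/3
P(Y=1 | obs) = 5/56 / 1/3 = 15/56
P(Y=2 | obs) = 3/28 / 1/3 = 9/28
P(Y=3 | obs) = 23/168 / 1/3 = 23/56

P(Y = 1 | obs) = 15/56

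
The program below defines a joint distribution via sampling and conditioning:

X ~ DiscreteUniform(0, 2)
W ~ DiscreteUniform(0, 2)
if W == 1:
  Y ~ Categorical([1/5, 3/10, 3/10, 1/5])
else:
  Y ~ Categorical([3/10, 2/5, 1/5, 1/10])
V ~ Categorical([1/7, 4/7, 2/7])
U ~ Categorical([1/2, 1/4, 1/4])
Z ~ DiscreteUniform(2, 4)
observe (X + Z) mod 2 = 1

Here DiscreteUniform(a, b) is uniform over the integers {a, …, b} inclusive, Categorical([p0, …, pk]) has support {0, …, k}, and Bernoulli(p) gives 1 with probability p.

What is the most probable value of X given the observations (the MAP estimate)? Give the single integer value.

Enumerate traces; 432 have nonzero weight after conditioning:
  (X=0, W=0, Y=0, V=0, U=0, Z=3) weight 1/1260
  (X=0, W=0, Y=0, V=0, U=1, Z=3) weight 1/2520
  (X=0, W=0, Y=0, V=0, U=2, Z=3) weight 1/2520
  (X=0, W=0, Y=0, V=1, U=0, Z=3) weight 1/315
  (X=0, W=0, Y=0, V=1, U=1, Z=3) weight 1/630
  (X=0, W=0, Y=0, V=1, U=2, Z=3) weight 1/630
  (X=0, W=0, Y=0, V=2, U=0, Z=3) weight 1/630
  (X=0, W=0, Y=0, V=2, U=1, Z=3) weight 1/1260
  (X=1, W=0, Y=0, V=0, U=0, Z=2) weight 1/1260
  (X=2, W=0, Y=0, V=0, U=0, Z=3) weight 1/1260
  … 422 more
Group by X:
  weight(X=0) = 1/9
  weight(X=1) = 2/9
  weight(X=2) = 1/9
Total weight = 1/9 + 2/9 + 1/9 = 4/9
P(X=0 | obs) = 1/9 / 4/9 = 1/4
P(X=1 | obs) = 2/9 / 4/9 = 1/2
P(X=2 | obs) = 1/9 / 4/9 = 1/4
argmax = 1

argmax_v P(X = v | obs) = 1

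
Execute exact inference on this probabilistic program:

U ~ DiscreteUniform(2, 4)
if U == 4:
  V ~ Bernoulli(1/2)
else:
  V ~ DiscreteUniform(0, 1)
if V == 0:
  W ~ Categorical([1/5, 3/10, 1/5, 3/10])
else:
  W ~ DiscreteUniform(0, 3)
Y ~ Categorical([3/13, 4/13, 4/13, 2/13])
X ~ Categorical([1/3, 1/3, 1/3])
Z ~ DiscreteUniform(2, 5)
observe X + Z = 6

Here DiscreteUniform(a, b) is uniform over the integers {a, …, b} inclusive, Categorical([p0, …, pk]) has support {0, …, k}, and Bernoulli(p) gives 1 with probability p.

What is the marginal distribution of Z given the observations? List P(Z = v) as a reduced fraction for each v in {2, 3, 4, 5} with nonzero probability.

Enumerate traces; 192 have nonzero weight after conditioning:
  (U=2, V=0, W=0, Y=0, X=1, Z=5) weight 1/1560
  (U=2, V=0, W=0, Y=0, X=2, Z=4) weight 1/1560
  (U=2, V=0, W=0, Y=1, X=1, Z=5) weight 1/1170
  (U=2, V=0, W=0, Y=1, X=2, Z=4) weight 1/1170
  (U=2, V=0, W=0, Y=2, X=1, Z=5) weight 1/1170
  (U=2, V=0, W=0, Y=2, X=2, Z=4) weight 1/1170
  (U=2, V=0, W=0, Y=3, X=1, Z=5) weight 1/2340
  (U=2, V=0, W=0, Y=3, X=2, Z=4) weight 1/2340
  … 184 more
Group by Z:
  weight(Z=4) = 1/12
  weight(Z=5) = 1/12
Total weight = 1/12 + 1/12 = 1/6
P(Z=4 | obs) = 1/12 / 1/6 = 1/2
P(Z=5 | obs) = 1/12 / 1/6 = 1/2

P(Z=4) = 1/2, P(Z=5) = 1/2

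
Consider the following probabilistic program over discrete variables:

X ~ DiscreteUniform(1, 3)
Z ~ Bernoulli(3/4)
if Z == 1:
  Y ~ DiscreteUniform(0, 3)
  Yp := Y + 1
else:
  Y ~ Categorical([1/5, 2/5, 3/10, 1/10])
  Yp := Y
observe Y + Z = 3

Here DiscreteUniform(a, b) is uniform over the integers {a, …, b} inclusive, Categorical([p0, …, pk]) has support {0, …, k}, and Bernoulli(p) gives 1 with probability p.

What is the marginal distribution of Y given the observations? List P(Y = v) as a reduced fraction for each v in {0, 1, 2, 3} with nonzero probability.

P(Y=2) = 15/17, P(Y=3) = 2/17

Enumerate traces; 6 have nonzero weight after conditioning:
  (X=1, Z=0, Y=3) weight 1/120
  (X=1, Z=1, Y=2) weight 1/16
  (X=2, Z=0, Y=3) weight 1/120
  (X=2, Z=1, Y=2) weight 1/16
  (X=3, Z=0, Y=3) weight 1/120
  (X=3, Z=1, Y=2) weight 1/16
Group by Y:
  weight(Y=2) = 3/16
  weight(Y=3) = 1/40
Total weight = 3/16 + 1/40 = 17/80
P(Y=2 | obs) = 3/16 / 17/80 = 15/17
P(Y=3 | obs) = 1/40 / 17/80 = 2/17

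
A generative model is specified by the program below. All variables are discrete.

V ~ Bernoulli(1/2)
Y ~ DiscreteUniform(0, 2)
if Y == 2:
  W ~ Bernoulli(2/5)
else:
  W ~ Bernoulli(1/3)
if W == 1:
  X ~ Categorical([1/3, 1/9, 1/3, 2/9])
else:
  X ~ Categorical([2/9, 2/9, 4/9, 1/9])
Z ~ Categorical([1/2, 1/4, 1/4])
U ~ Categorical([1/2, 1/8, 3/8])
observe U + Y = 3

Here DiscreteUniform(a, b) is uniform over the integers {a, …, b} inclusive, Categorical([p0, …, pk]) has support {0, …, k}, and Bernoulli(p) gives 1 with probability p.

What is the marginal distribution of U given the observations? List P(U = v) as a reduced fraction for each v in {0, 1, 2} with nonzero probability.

P(U=1) = 1/4, P(U=2) = 3/4

Enumerate traces; 96 have nonzero weight after conditioning:
  (V=0, Y=1, W=0, X=0, Z=0, U=2) weight 1/216
  (V=0, Y=1, W=0, X=0, Z=1, U=2) weight 1/432
  (V=0, Y=1, W=0, X=0, Z=2, U=2) weight 1/432
  (V=0, Y=1, W=0, X=1, Z=0, U=2) weight 1/216
  (V=0, Y=1, W=0, X=1, Z=1, U=2) weight 1/432
  (V=0, Y=1, W=0, X=1, Z=2, U=2) weight 1/432
  (V=0, Y=1, W=0, X=2, Z=0, U=2) weight 1/108
  (V=0, Y=1, W=0, X=2, Z=1, U=2) weight 1/216
  (V=0, Y=2, W=0, X=0, Z=0, U=1) weight 1/720
  … 87 more
Group by U:
  weight(U=1) = 1/24
  weight(U=2) = 1/8
Total weight = 1/24 + 1/8 = 1/6
P(U=1 | obs) = 1/24 / 1/6 = 1/4
P(U=2 | obs) = 1/8 / 1/6 = 3/4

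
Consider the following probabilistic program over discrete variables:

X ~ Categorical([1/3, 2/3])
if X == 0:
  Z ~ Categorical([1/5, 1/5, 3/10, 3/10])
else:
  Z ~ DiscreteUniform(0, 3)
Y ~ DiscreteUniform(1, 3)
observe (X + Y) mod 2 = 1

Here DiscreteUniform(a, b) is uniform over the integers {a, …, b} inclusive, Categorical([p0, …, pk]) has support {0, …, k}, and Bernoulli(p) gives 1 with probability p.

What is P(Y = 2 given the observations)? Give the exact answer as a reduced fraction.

Enumerate traces; 12 have nonzero weight after conditioning:
  (X=0, Z=0, Y=1) weight 1/45
  (X=0, Z=0, Y=3) weight 1/45
  (X=0, Z=1, Y=1) weight 1/45
  (X=0, Z=1, Y=3) weight 1/45
  (X=0, Z=2, Y=1) weight 1/30
  (X=0, Z=2, Y=3) weight 1/30
  (X=0, Z=3, Y=1) weight 1/30
  (X=0, Z=3, Y=3) weight 1/30
  (X=1, Z=0, Y=2) weight 1/18
  … 3 more
Group by Y:
  weight(Y=1) = 1/9
  weight(Y=2) = 2/9
  weight(Y=3) = 1/9
Total weight = 1/9 + 2/9 + 1/9 = 4/9
P(Y=1 | obs) = 1/9 / 4/9 = 1/4
P(Y=2 | obs) = 2/9 / 4/9 = 1/2
P(Y=3 | obs) = 1/9 / 4/9 = 1/4

P(Y = 2 | obs) = 1/2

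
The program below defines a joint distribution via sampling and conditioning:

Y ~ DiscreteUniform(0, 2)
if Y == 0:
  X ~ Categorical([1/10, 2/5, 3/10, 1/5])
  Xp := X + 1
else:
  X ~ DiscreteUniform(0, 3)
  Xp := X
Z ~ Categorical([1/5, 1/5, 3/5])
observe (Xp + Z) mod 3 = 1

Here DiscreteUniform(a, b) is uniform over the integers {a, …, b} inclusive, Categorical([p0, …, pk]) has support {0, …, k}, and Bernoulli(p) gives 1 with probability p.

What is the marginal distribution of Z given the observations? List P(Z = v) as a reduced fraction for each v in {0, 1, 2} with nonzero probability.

Enumerate traces; 12 have nonzero weight after conditioning:
  (Y=0, X=0, Z=0) weight 1/150
  (Y=0, X=1, Z=2) weight 2/25
  (Y=0, X=2, Z=1) weight 1/50
  (Y=0, X=3, Z=0) weight 1/75
  (Y=1, X=0, Z=1) weight 1/60
  (Y=1, X=1, Z=0) weight 1/60
  (Y=1, X=2, Z=2) weight 1/20
  (Y=1, X=3, Z=1) weight 1/60
  … 4 more
Group by Z:
  weight(Z=0) = 4/75
  weight(Z=1) = 13/150
  weight(Z=2) = 9/50
Total weight = 4/75 + 13/150 + 9/50 = 8/25
P(Z=0 | obs) = 4/75 / 8/25 = 1/6
P(Z=1 | obs) = 13/150 / 8/25 = 13/48
P(Z=2 | obs) = 9/50 / 8/25 = 9/16

P(Z=0) = 1/6, P(Z=1) = 13/48, P(Z=2) = 9/16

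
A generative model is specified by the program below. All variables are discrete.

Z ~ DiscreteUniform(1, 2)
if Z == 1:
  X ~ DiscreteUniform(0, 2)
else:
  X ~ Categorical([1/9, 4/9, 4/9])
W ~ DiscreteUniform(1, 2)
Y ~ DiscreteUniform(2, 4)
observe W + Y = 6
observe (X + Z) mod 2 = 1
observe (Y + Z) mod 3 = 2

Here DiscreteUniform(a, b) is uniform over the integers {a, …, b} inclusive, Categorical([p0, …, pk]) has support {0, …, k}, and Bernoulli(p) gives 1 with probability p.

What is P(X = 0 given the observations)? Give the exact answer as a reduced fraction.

P(X = 0 | obs) = 1/2

Enumerate traces; 2 have nonzero weight after conditioning:
  (Z=1, X=0, W=2, Y=4) weight 1/36
  (Z=1, X=2, W=2, Y=4) weight 1/36
Group by X:
  weight(X=0) = 1/36
  weight(X=2) = 1/36
Total weight = 1/36 + 1/36 = 1/18
P(X=0 | obs) = 1/36 / 1/18 = 1/2
P(X=2 | obs) = 1/36 / 1/18 = 1/2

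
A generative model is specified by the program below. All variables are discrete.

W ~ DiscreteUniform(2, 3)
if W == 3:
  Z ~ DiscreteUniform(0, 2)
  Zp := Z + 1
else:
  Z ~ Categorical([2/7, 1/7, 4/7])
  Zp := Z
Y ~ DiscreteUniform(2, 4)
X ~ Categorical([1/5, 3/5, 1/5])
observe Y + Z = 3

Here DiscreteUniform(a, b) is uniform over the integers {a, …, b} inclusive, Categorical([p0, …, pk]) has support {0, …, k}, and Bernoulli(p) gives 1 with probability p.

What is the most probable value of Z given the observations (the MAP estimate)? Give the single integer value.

Enumerate traces; 12 have nonzero weight after conditioning:
  (W=2, Z=0, Y=3, X=0) weight 1/105
  (W=2, Z=0, Y=3, X=1) weight 1/35
  (W=2, Z=0, Y=3, X=2) weight 1/105
  (W=2, Z=1, Y=2, X=0) weight 1/210
  (W=2, Z=1, Y=2, X=1) weight 1/70
  (W=2, Z=1, Y=2, X=2) weight 1/210
  (W=3, Z=0, Y=3, X=0) weight 1/90
  (W=3, Z=0, Y=3, X=1) weight 1/30
  … 4 more
Group by Z:
  weight(Z=0) = 13/126
  weight(Z=1) = 5/63
Total weight = 13/126 + 5/63 = 23/126
P(Z=0 | obs) = 13/126 / 23/126 = 13/23
P(Z=1 | obs) = 5/63 / 23/126 = 10/23
argmax = 0

argmax_v P(Z = v | obs) = 0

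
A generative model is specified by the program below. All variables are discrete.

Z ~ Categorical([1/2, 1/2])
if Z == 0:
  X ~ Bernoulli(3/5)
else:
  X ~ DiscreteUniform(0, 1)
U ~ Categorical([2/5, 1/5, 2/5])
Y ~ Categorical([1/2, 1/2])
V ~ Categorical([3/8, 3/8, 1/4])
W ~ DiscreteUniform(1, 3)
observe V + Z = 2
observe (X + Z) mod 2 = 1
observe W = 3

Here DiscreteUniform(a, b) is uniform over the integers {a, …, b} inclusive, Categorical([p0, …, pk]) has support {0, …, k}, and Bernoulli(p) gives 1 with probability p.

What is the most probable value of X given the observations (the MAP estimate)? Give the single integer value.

argmax_v P(X = v | obs) = 0

Enumerate traces; 12 have nonzero weight after conditioning:
  (Z=0, X=1, U=0, Y=0, V=2, W=3) weight 1/200
  (Z=0, X=1, U=0, Y=1, V=2, W=3) weight 1/200
  (Z=0, X=1, U=1, Y=0, V=2, W=3) weight 1/400
  (Z=0, X=1, U=1, Y=1, V=2, W=3) weight 1/400
  (Z=0, X=1, U=2, Y=0, V=2, W=3) weight 1/200
  (Z=0, X=1, U=2, Y=1, V=2, W=3) weight 1/200
  (Z=1, X=0, U=0, Y=0, V=1, W=3) weight 1/160
  (Z=1, X=0, U=0, Y=1, V=1, W=3) weight 1/160
  … 4 more
Group by X:
  weight(X=0) = 1/32
  weight(X=1) = 1/40
Total weight = 1/32 + 1/40 = 9/160
P(X=0 | obs) = 1/32 / 9/160 = 5/9
P(X=1 | obs) = 1/40 / 9/160 = 4/9
argmax = 0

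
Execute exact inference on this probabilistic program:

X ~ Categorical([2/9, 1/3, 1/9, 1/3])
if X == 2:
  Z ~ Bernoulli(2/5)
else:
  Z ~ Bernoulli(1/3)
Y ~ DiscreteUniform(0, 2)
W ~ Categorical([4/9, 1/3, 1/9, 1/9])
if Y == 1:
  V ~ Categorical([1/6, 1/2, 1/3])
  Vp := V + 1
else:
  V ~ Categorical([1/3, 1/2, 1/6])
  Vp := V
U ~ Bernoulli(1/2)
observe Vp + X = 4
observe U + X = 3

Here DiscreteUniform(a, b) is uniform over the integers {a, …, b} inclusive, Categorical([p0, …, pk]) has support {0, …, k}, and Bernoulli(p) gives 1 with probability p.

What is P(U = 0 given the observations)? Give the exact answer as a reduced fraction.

P(U = 0 | obs) = 21/26

Enumerate traces; 48 have nonzero weight after conditioning:
  (X=2, Z=0, Y=0, W=0, V=2, U=1) weight 1/1215
  (X=2, Z=0, Y=0, W=1, V=2, U=1) weight 1/1620
  (X=2, Z=0, Y=0, W=2, V=2, U=1) weight 1/4860
  (X=2, Z=0, Y=0, W=3, V=2, U=1) weight 1/4860
  (X=2, Z=0, Y=1, W=0, V=1, U=1) weight 1/405
  (X=2, Z=0, Y=1, W=1, V=1, U=1) weight 1/540
  (X=2, Z=0, Y=1, W=2, V=1, U=1) weight 1/1620
  (X=2, Z=0, Y=1, W=3, V=1, U=1) weight 1/1620
  (X=3, Z=0, Y=0, W=0, V=1, U=0) weight 2/243
  … 39 more
Group by U:
  weight(U=0) = 7/108
  weight(U=1) = 5/324
Total weight = 7/108 + 5/324 = 13/162
P(U=0 | obs) = 7/108 / 13/162 = 21/26
P(U=1 | obs) = 5/324 / 13/162 = 5/26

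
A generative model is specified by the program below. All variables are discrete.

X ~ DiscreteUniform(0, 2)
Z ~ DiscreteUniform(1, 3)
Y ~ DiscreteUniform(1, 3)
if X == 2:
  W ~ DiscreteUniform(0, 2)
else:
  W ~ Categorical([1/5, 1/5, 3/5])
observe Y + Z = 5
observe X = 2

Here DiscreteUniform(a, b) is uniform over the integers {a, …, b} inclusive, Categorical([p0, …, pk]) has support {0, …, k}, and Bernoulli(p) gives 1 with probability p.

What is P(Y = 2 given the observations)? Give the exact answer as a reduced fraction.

Enumerate traces; 6 have nonzero weight after conditioning:
  (X=2, Z=2, Y=3, W=0) weight 1/81
  (X=2, Z=2, Y=3, W=1) weight 1/81
  (X=2, Z=2, Y=3, W=2) weight 1/81
  (X=2, Z=3, Y=2, W=0) weight 1/81
  (X=2, Z=3, Y=2, W=1) weight 1/81
  (X=2, Z=3, Y=2, W=2) weight 1/81
Group by Y:
  weight(Y=2) = 1/27
  weight(Y=3) = 1/27
Total weight = 1/27 + 1/27 = 2/27
P(Y=2 | obs) = 1/27 / 2/27 = 1/2
P(Y=3 | obs) = 1/27 / 2/27 = 1/2

P(Y = 2 | obs) = 1/2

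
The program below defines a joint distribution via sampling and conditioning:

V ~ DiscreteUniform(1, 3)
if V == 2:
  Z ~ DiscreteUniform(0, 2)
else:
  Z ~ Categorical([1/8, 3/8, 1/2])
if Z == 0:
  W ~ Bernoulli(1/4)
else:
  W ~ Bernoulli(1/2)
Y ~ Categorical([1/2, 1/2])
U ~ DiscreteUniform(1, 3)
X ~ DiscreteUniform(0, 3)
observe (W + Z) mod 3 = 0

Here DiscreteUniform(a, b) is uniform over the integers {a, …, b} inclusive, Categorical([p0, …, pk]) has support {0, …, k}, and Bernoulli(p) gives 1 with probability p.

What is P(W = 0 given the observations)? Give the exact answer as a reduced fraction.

P(W = 0 | obs) = 21/53

Enumerate traces; 144 have nonzero weight after conditioning:
  (V=1, Z=0, W=0, Y=0, U=1, X=0) weight 1/768
  (V=1, Z=0, W=0, Y=0, U=1, X=1) weight 1/768
  (V=1, Z=0, W=0, Y=0, U=1, X=2) weight 1/768
  (V=1, Z=0, W=0, Y=0, U=1, X=3) weight 1/768
  (V=1, Z=0, W=0, Y=0, U=2, X=0) weight 1/768
  (V=1, Z=0, W=0, Y=0, U=2, X=1) weight 1/768
  (V=1, Z=0, W=0, Y=0, U=2, X=2) weight 1/768
  (V=1, Z=0, W=0, Y=0, U=2, X=3) weight 1/768
  (V=1, Z=2, W=1, Y=0, U=1, X=0) weight 1/288
  … 135 more
Group by W:
  weight(W=0) = 7/48
  weight(W=1) = 2/9
Total weight = 7/48 + 2/9 = 53/144
P(W=0 | obs) = 7/48 / 53/144 = 21/53
P(W=1 | obs) = 2/9 / 53/144 = 32/53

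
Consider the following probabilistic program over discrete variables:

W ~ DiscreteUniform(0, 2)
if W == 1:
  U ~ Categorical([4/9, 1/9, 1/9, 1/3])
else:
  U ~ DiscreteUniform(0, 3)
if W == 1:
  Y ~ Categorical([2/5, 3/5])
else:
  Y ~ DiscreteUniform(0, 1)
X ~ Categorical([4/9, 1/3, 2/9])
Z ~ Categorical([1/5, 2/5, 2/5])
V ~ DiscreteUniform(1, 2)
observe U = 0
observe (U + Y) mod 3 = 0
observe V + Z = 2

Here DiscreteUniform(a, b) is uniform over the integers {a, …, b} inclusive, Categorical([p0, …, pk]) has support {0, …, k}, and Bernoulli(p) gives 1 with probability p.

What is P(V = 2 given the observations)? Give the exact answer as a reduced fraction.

Enumerate traces; 18 have nonzero weight after conditioning:
  (W=0, U=0, Y=0, X=0, Z=0, V=2) weight 1/540
  (W=0, U=0, Y=0, X=0, Z=1, V=1) weight 1/270
  (W=0, U=0, Y=0, X=1, Z=0, V=2) weight 1/720
  (W=0, U=0, Y=0, X=1, Z=1, V=1) weight 1/360
  (W=0, U=0, Y=0, X=2, Z=0, V=2) weight 1/1080
  (W=0, U=0, Y=0, X=2, Z=1, V=1) weight 1/540
  (W=1, U=0, Y=0, X=0, Z=0, V=2) weight 16/6075
  (W=1, U=0, Y=0, X=0, Z=1, V=1) weight 32/6075
  … 10 more
Group by V:
  weight(V=1) = 77/2700
  weight(V=2) = 77/5400
Total weight = 77/2700 + 77/5400 = 77/1800
P(V=1 | obs) = 77/2700 / 77/1800 = 2/3
P(V=2 | obs) = 77/5400 / 77/1800 = 1/3

P(V = 2 | obs) = 1/3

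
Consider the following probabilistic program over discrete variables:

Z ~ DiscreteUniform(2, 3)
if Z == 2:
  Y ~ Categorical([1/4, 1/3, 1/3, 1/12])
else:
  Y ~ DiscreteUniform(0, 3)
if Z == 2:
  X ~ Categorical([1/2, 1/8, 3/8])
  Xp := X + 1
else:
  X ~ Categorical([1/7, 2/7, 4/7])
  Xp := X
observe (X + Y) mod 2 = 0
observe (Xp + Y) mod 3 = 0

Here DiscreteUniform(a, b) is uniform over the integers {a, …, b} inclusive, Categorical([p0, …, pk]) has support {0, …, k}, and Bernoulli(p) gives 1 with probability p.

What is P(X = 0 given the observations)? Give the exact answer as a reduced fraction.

P(X = 0 | obs) = 136/227

Enumerate traces; 4 have nonzero weight after conditioning:
  (Z=2, Y=0, X=2) weight 3/64
  (Z=2, Y=1, X=1) weight 1/48
  (Z=2, Y=2, X=0) weight 1/12
  (Z=3, Y=0, X=0) weight 1/56
Group by X:
  weight(X=0) = 17/168
  weight(X=1) = 1/48
  weight(X=2) = 3/64
Total weight = 17/168 + 1/48 + 3/64 = 227/1344
P(X=0 | obs) = 17/168 / 227/1344 = 136/227
P(X=1 | obs) = 1/48 / 227/1344 = 28/227
P(X=2 | obs) = 3/64 / 227/1344 = 63/227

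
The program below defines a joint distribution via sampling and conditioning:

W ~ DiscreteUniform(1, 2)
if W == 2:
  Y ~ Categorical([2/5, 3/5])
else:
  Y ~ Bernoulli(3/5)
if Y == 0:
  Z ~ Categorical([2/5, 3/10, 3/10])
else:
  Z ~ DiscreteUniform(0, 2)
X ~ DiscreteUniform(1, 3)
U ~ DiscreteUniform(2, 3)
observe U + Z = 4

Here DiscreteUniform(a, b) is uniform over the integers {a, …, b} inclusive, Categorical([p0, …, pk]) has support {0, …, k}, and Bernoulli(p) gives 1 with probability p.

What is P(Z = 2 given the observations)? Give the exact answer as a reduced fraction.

Enumerate traces; 24 have nonzero weight after conditioning:
  (W=1, Y=0, Z=1, X=1, U=3) weight 1/100
  (W=1, Y=0, Z=1, X=2, U=3) weight 1/100
  (W=1, Y=0, Z=1, X=3, U=3) weight 1/100
  (W=1, Y=0, Z=2, X=1, U=2) weight 1/100
  (W=1, Y=0, Z=2, X=2, U=2) weight 1/100
  (W=1, Y=0, Z=2, X=3, U=2) weight 1/100
  (W=1, Y=1, Z=1, X=1, U=3) weight 1/60
  (W=1, Y=1, Z=1, X=2, U=3) weight 1/60
  … 16 more
Group by Z:
  weight(Z=1) = 4/25
  weight(Z=2) = 4/25
Total weight = 4/25 + 4/25 = 8/25
P(Z=1 | obs) = 4/25 / 8/25 = 1/2
P(Z=2 | obs) = 4/25 / 8/25 = 1/2

P(Z = 2 | obs) = 1/2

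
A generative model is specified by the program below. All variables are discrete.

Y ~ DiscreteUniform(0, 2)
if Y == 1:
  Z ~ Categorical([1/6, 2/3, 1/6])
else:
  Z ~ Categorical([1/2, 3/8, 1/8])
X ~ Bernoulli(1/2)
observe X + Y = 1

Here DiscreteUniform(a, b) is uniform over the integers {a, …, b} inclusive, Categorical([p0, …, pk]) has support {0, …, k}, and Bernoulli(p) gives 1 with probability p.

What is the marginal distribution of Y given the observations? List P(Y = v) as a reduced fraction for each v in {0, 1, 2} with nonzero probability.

Enumerate traces; 6 have nonzero weight after conditioning:
  (Y=0, Z=0, X=1) weight 1/12
  (Y=0, Z=1, X=1) weight 1/16
  (Y=0, Z=2, X=1) weight 1/48
  (Y=1, Z=0, X=0) weight 1/36
  (Y=1, Z=1, X=0) weight 1/9
  (Y=1, Z=2, X=0) weight 1/36
Group by Y:
  weight(Y=0) = 1/6
  weight(Y=1) = 1/6
Total weight = 1/6 + 1/6 = 1/3
P(Y=0 | obs) = 1/6 / 1/3 = 1/2
P(Y=1 | obs) = 1/6 / 1/3 = 1/2

P(Y=0) = 1/2, P(Y=1) = 1/2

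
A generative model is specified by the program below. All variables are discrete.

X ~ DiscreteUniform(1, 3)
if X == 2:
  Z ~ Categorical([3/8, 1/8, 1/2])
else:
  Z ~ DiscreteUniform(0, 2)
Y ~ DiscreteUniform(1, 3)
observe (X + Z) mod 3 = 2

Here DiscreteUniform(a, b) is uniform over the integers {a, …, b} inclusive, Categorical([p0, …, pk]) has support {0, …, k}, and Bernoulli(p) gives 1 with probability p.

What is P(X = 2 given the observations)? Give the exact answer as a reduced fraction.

Enumerate traces; 9 have nonzero weight after conditioning:
  (X=1, Z=1, Y=1) weight 1/27
  (X=1, Z=1, Y=2) weight 1/27
  (X=1, Z=1, Y=3) weight 1/27
  (X=2, Z=0, Y=1) weight 1/24
  (X=2, Z=0, Y=2) weight 1/24
  (X=2, Z=0, Y=3) weight 1/24
  (X=3, Z=2, Y=1) weight 1/27
  (X=3, Z=2, Y=2) weight 1/27
  … 1 more
Group by X:
  weight(X=1) = 1/9
  weight(X=2) = 1/8
  weight(X=3) = 1/9
Total weight = 1/9 + 1/8 + 1/9 = 25/72
P(X=1 | obs) = 1/9 / 25/72 = 8/25
P(X=2 | obs) = 1/8 / 25/72 = 9/25
P(X=3 | obs) = 1/9 / 25/72 = 8/25

P(X = 2 | obs) = 9/25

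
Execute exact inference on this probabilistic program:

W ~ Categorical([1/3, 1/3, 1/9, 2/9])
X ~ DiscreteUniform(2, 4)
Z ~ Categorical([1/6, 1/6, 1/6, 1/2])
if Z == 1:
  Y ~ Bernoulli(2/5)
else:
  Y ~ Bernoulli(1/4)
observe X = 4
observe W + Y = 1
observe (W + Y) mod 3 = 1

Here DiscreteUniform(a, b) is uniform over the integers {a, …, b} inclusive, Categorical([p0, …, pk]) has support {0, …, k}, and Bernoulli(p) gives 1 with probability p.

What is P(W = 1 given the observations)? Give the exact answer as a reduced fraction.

Enumerate traces; 8 have nonzero weight after conditioning:
  (W=0, X=4, Z=0, Y=1) weight 1/216
  (W=0, X=4, Z=1, Y=1) weight 1/135
  (W=0, X=4, Z=2, Y=1) weight 1/216
  (W=0, X=4, Z=3, Y=1) weight 1/72
  (W=1, X=4, Z=0, Y=0) weight 1/72
  (W=1, X=4, Z=1, Y=0) weight 1/90
  (W=1, X=4, Z=2, Y=0) weight 1/72
  (W=1, X=4, Z=3, Y=0) weight 1/24
Group by W:
  weight(W=0) = 11/360
  weight(W=1) = 29/360
Total weight = 11/360 + 29/360 = 1/9
P(W=0 | obs) = 11/360 / 1/9 = 11/40
P(W=1 | obs) = 29/360 / 1/9 = 29/40

P(W = 1 | obs) = 29/40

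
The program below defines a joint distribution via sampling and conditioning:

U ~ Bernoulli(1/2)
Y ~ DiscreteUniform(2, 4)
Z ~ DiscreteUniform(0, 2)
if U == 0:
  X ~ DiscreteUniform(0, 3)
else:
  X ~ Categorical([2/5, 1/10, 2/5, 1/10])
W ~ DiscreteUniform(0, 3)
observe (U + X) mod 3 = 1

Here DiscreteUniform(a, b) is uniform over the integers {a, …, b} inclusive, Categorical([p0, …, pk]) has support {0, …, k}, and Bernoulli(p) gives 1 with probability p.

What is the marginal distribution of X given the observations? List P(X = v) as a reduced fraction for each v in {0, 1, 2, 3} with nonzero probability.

Enumerate traces; 108 have nonzero weight after conditioning:
  (U=0, Y=2, Z=0, X=1, W=0) weight 1/288
  (U=0, Y=2, Z=0, X=1, W=1) weight 1/288
  (U=0, Y=2, Z=0, X=1, W=2) weight 1/288
  (U=0, Y=2, Z=0, X=1, W=3) weight 1/288
  (U=0, Y=2, Z=1, X=1, W=0) weight 1/288
  (U=0, Y=2, Z=1, X=1, W=1) weight 1/288
  (U=0, Y=2, Z=1, X=1, W=2) weight 1/288
  (U=0, Y=2, Z=1, X=1, W=3) weight 1/288
  (U=1, Y=2, Z=0, X=0, W=0) weight 1/180
  (U=1, Y=2, Z=0, X=3, W=0) weight 1/720
  … 98 more
Group by X:
  weight(X=0) = 1/5
  weight(X=1) = 1/8
  weight(X=3) = 1/20
Total weight = 1/5 + 1/8 + 1/20 = 3/8
P(X=0 | obs) = 1/5 / 3/8 = 8/15
P(X=1 | obs) = 1/8 / 3/8 = 1/3
P(X=3 | obs) = 1/20 / 3/8 = 2/15

P(X=0) = 8/15, P(X=1) = 1/3, P(X=3) = 2/15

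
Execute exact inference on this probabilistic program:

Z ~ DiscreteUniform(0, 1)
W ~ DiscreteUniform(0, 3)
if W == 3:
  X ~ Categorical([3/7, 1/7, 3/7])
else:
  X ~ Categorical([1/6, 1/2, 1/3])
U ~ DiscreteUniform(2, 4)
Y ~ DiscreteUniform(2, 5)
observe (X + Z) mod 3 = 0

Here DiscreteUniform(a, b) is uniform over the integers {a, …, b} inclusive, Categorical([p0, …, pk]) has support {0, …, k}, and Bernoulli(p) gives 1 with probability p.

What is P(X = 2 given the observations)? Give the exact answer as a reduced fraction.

Enumerate traces; 96 have nonzero weight after conditioning:
  (Z=0, W=0, X=0, U=2, Y=2) weight 1/576
  (Z=0, W=0, X=0, U=2, Y=3) weight 1/576
  (Z=0, W=0, X=0, U=2, Y=4) weight 1/576
  (Z=0, W=0, X=0, U=2, Y=5) weight 1/576
  (Z=0, W=0, X=0, U=3, Y=2) weight 1/576
  (Z=0, W=0, X=0, U=3, Y=3) weight 1/576
  (Z=0, W=0, X=0, U=3, Y=4) weight 1/576
  (Z=0, W=0, X=0, U=3, Y=5) weight 1/576
  (Z=1, W=0, X=2, U=2, Y=2) weight 1/288
  … 87 more
Group by X:
  weight(X=0) = 13/112
  weight(X=2) = 5/28
Total weight = 13/112 + 5/28 = 33/112
P(X=0 | obs) = 13/112 / 33/112 = 13/33
P(X=2 | obs) = 5/28 / 33/112 = 20/33

P(X = 2 | obs) = 20/33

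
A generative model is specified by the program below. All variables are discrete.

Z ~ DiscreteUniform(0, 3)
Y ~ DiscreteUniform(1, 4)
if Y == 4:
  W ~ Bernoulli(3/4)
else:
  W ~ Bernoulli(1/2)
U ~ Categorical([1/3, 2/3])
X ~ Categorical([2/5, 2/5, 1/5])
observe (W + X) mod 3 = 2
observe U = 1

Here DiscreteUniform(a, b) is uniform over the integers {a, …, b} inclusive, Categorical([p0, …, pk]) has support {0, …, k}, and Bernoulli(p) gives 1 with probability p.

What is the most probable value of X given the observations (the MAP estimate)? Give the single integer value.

Enumerate traces; 32 have nonzero weight after conditioning:
  (Z=0, Y=1, W=0, U=1, X=2) weight 1/240
  (Z=0, Y=1, W=1, U=1, X=1) weight 1/120
  (Z=0, Y=2, W=0, U=1, X=2) weight 1/240
  (Z=0, Y=2, W=1, U=1, X=1) weight 1/120
  (Z=0, Y=3, W=0, U=1, X=2) weight 1/240
  (Z=0, Y=3, W=1, U=1, X=1) weight 1/120
  (Z=0, Y=4, W=0, U=1, X=2) weight 1/480
  (Z=0, Y=4, W=1, U=1, X=1) weight 1/80
  … 24 more
Group by X:
  weight(X=1) = 3/20
  weight(X=2) = 7/120
Total weight = 3/20 + 7/120 = 5/24
P(X=1 | obs) = 3/20 / 5/24 = 18/25
P(X=2 | obs) = 7/120 / 5/24 = 7/25
argmax = 1

argmax_v P(X = v | obs) = 1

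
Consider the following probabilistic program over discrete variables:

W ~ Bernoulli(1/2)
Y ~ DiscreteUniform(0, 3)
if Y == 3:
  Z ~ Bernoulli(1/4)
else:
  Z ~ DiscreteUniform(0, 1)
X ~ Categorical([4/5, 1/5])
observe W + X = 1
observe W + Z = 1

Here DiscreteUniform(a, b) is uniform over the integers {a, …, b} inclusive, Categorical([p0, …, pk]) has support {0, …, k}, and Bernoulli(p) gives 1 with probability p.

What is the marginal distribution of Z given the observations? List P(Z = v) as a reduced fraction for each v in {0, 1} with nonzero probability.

P(Z=0) = 36/43, P(Z=1) = 7/43

Enumerate traces; 8 have nonzero weight after conditioning:
  (W=0, Y=0, Z=1, X=1) weight 1/80
  (W=0, Y=1, Z=1, X=1) weight 1/80
  (W=0, Y=2, Z=1, X=1) weight 1/80
  (W=0, Y=3, Z=1, X=1) weight 1/160
  (W=1, Y=0, Z=0, X=0) weight 1/20
  (W=1, Y=1, Z=0, X=0) weight 1/20
  (W=1, Y=2, Z=0, X=0) weight 1/20
  (W=1, Y=3, Z=0, X=0) weight 3/40
Group by Z:
  weight(Z=0) = 9/40
  weight(Z=1) = 7/160
Total weight = 9/40 + 7/160 = 43/160
P(Z=0 | obs) = 9/40 / 43/160 = 36/43
P(Z=1 | obs) = 7/160 / 43/160 = 7/43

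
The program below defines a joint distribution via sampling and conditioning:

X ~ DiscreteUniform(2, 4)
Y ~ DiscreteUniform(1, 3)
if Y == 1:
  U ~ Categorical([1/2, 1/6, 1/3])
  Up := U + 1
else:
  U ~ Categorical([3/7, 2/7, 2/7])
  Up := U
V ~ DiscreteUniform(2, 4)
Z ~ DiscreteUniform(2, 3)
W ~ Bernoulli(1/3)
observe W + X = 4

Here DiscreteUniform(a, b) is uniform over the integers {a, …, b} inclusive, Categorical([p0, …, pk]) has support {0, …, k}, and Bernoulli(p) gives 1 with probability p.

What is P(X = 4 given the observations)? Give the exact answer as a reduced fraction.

Enumerate traces; 108 have nonzero weight after conditioning:
  (X=3, Y=1, U=0, V=2, Z=2, W=1) weight 1/324
  (X=3, Y=1, U=0, V=2, Z=3, W=1) weight 1/324
  (X=3, Y=1, U=0, V=3, Z=2, W=1) weight 1/324
  (X=3, Y=1, U=0, V=3, Z=3, W=1) weight 1/324
  (X=3, Y=1, U=0, V=4, Z=2, W=1) weight 1/324
  (X=3, Y=1, U=0, V=4, Z=3, W=1) weight 1/324
  (X=3, Y=1, U=1, V=2, Z=2, W=1) weight 1/972
  (X=3, Y=1, U=1, V=2, Z=3, W=1) weight 1/972
  (X=4, Y=1, U=0, V=2, Z=2, W=0) weight 1/162
  … 99 more
Group by X:
  weight(X=3) = 1/9
  weight(X=4) = 2/9
Total weight = 1/9 + 2/9 = 1/3
P(X=3 | obs) = 1/9 / 1/3 = 1/3
P(X=4 | obs) = 2/9 / 1/3 = 2/3

P(X = 4 | obs) = 2/3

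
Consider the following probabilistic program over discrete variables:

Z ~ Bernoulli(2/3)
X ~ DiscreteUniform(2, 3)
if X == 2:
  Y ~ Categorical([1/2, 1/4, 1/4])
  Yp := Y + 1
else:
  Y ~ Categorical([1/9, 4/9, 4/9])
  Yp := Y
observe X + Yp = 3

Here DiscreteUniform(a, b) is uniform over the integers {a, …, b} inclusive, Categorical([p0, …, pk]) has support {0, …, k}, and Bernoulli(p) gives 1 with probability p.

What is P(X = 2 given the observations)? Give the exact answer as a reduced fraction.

Enumerate traces; 4 have nonzero weight after conditioning:
  (Z=0, X=2, Y=0) weight 1/12
  (Z=0, X=3, Y=0) weight 1/54
  (Z=1, X=2, Y=0) weight 1/6
  (Z=1, X=3, Y=0) weight 1/27
Group by X:
  weight(X=2) = 1/4
  weight(X=3) = 1/18
Total weight = 1/4 + 1/18 = 11/36
P(X=2 | obs) = 1/4 / 11/36 = 9/11
P(X=3 | obs) = 1/18 / 11/36 = 2/11

P(X = 2 | obs) = 9/11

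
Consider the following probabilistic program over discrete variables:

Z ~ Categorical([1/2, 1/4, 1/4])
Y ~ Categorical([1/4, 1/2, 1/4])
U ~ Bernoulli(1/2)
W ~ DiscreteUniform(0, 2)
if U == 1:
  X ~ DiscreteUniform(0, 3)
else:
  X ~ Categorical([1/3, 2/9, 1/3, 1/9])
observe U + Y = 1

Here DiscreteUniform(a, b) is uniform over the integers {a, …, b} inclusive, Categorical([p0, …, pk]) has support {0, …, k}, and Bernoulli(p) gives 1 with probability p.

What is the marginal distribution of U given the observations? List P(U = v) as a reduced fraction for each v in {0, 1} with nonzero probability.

Enumerate traces; 72 have nonzero weight after conditioning:
  (Z=0, Y=0, U=1, W=0, X=0) weight 1/192
  (Z=0, Y=0, U=1, W=0, X=1) weight 1/192
  (Z=0, Y=0, U=1, W=0, X=2) weight 1/192
  (Z=0, Y=0, U=1, W=0, X=3) weight 1/192
  (Z=0, Y=0, U=1, W=1, X=0) weight 1/192
  (Z=0, Y=0, U=1, W=1, X=1) weight 1/192
  (Z=0, Y=0, U=1, W=1, X=2) weight 1/192
  (Z=0, Y=0, U=1, W=1, X=3) weight 1/192
  (Z=0, Y=1, U=0, W=0, X=0) weight 1/72
  … 63 more
Group by U:
  weight(U=0) = 1/4
  weight(U=1) = 1/8
Total weight = 1/4 + 1/8 = 3/8
P(U=0 | obs) = 1/4 / 3/8 = 2/3
P(U=1 | obs) = 1/8 / 3/8 = 1/3

P(U=0) = 2/3, P(U=1) = 1/3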